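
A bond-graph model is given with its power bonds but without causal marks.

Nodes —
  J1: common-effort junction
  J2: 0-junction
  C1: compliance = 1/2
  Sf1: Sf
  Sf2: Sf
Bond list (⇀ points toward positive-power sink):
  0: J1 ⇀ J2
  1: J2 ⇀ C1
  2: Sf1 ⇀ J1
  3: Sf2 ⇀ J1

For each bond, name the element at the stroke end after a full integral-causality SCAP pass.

bond 0 stroke at J1
bond 1 stroke at J2
bond 2 stroke at Sf1
bond 3 stroke at Sf2

bond 2 |Sf1  (source Sf1 imposes f)
bond 3 |Sf2  (Sf2 fixes flow; stroke at Sf2)
bond 0 |J1  (J1 needs exactly one e-in)
bond 1 |J2  (closing 0-jn rule on J2)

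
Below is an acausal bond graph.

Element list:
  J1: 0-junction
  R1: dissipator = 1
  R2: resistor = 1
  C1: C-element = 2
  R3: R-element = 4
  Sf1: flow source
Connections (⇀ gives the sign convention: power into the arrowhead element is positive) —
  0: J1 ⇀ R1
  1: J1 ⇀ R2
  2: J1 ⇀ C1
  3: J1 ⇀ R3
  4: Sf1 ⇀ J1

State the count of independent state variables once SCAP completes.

β4 stroke at Sf1  (Sf1 (Sf) sets flow on bond)
β2 stroke at J1  (C1 outputs effort q/C1)
β0 stroke at R1  (J1: bond 2 brought effort, rest push out)
β1 stroke at R2  (0-jn J1 has e-setter on 2)
β3 stroke at R3  (0-jn J1 has e-setter on 2)

1  (C1 all integral)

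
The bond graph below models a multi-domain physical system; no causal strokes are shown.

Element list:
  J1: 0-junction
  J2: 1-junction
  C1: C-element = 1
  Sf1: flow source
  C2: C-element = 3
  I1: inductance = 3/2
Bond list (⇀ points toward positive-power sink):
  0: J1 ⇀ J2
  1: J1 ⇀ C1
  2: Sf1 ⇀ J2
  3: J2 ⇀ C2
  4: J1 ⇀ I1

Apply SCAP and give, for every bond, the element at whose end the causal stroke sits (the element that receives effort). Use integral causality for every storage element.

β2 →Sf1  (Sf1: flow source, stroke at near end)
β0 →J2  (1-jn J2 has f-setter on 2)
β3 →J2  (J2: bond 2 brought flow, rest push out)
β1 →J1  (C1 integral (e out))
β4 →I1  (J1 effort already set via bond 1)

bond 0 stroke→J2
bond 1 stroke→J1
bond 2 stroke→Sf1
bond 3 stroke→J2
bond 4 stroke→I1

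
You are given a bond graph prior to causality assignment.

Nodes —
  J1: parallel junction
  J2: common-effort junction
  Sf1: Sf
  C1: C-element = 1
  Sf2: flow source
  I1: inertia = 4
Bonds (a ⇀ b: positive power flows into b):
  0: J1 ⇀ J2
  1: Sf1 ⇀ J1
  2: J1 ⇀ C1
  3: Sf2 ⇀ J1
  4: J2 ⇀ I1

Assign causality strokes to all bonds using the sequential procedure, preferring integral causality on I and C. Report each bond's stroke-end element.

#1 →Sf1  (Sf1 fixes flow; stroke at Sf1)
#3 →Sf2  (Sf2 fixes flow; stroke at Sf2)
#2 →J1  (prefer integral on C1)
#0 →J2  (0-jn J1 has e-setter on 2)
#4 →I1  (J2: bond 0 brought effort, rest push out)

bond 0 stroke→J2
bond 1 stroke→Sf1
bond 2 stroke→J1
bond 3 stroke→Sf2
bond 4 stroke→I1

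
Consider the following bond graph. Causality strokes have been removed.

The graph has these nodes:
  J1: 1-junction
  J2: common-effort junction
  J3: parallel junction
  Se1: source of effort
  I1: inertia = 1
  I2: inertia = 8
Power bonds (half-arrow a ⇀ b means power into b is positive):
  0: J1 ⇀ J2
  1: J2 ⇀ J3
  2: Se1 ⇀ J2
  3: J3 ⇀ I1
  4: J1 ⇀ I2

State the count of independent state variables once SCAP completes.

bond 2 →J2  (Se1: effort source, stroke at far end)
bond 0 →J1  (J2: bond 2 brought effort, rest push out)
bond 1 →J3  (common-e at J2 fixed by 2)
bond 3 →I1  (J3 effort already set via bond 1)
bond 4 →I2  (closing 1-jn rule on J1)

2  (I1, I2 all integral)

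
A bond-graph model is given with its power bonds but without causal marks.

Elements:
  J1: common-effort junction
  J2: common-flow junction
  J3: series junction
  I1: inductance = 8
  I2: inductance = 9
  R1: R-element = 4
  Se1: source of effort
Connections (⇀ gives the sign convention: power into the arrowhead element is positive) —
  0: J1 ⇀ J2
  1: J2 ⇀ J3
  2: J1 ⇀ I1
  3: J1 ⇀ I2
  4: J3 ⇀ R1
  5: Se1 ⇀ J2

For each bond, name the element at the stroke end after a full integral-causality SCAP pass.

β0 →J1
β1 →J2
β2 →I1
β3 →I2
β4 →J3
β5 →J2

bond 5 stroke→J2  (Se1 fixes effort; stroke away)
bond 2 stroke→I1  (I1 outputs flow p/I1)
bond 3 stroke→I2  (I2 integral (f out))
bond 0 stroke→J1  (J1 needs exactly one e-in)
bond 1 stroke→J2  (1-jn J2 has f-setter on 0)
bond 4 stroke→J3  (common-f at J3 fixed by 1)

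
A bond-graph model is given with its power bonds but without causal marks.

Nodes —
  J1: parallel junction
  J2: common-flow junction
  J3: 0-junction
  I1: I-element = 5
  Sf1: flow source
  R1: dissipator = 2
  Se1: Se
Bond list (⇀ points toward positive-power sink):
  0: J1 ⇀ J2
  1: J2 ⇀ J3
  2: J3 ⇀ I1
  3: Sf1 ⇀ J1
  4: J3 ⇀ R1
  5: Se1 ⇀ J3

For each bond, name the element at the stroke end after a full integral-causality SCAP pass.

β0 stroke at J1
β1 stroke at J2
β2 stroke at I1
β3 stroke at Sf1
β4 stroke at R1
β5 stroke at J3

b3 |Sf1  (Sf1: flow source, stroke at near end)
b5 |J3  (Se1 (Se) sets effort on bond)
b0 |J1  (closing 0-jn rule on J1)
b1 |J2  (common-f at J2 fixed by 0)
b2 |I1  (J3: bond 5 brought effort, rest push out)
b4 |R1  (common-e at J3 fixed by 5)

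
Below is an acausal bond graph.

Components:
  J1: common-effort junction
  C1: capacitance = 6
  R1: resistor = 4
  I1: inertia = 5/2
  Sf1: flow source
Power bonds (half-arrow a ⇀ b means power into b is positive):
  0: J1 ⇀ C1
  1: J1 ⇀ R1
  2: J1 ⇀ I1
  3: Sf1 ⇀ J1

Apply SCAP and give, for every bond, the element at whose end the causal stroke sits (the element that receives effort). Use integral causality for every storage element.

bond 3 stroke→Sf1  (Sf1 fixes flow; stroke at Sf1)
bond 0 stroke→J1  (C1 integral (e out))
bond 1 stroke→R1  (J1 effort already set via bond 0)
bond 2 stroke→I1  (0-jn J1 has e-setter on 0)

bond 0 →J1
bond 1 →R1
bond 2 →I1
bond 3 →Sf1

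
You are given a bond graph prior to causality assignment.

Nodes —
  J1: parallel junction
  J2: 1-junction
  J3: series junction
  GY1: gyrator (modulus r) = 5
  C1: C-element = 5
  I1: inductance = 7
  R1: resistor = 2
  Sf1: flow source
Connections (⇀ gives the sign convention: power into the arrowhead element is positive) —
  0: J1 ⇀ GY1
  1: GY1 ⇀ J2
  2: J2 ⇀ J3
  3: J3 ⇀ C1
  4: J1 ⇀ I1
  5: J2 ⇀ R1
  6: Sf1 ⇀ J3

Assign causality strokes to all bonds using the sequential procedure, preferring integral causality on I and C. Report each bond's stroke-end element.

b0 stroke at J1
b1 stroke at J2
b2 stroke at J3
b3 stroke at J3
b4 stroke at I1
b5 stroke at J2
b6 stroke at Sf1

β6 →Sf1  (Sf1 fixes flow; stroke at Sf1)
β2 →J3  (J3 flow already set via bond 6)
β3 →J3  (J3 flow already set via bond 6)
β1 →J2  (J2: bond 2 brought flow, rest push out)
β5 →J2  (J2: bond 2 brought flow, rest push out)
β0 →J1  (GY1 both-in/both-out from 1)
β4 →I1  (J1: bond 0 brought effort, rest push out)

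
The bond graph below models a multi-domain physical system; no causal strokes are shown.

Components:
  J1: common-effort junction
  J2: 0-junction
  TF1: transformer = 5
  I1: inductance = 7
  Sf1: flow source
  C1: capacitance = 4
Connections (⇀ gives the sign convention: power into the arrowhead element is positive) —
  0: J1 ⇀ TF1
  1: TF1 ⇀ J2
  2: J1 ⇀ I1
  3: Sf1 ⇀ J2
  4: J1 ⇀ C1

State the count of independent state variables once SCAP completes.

2  (C1, I1 all integral)

b3 |Sf1  (Sf1 fixes flow; stroke at Sf1)
b1 |J2  (J2: last free bond brings effort in)
b0 |TF1  (TF TF1: opposite of bond 1)
b2 |I1  (prefer integral on I1)
b4 |J1  (only one effort-in slot at J1)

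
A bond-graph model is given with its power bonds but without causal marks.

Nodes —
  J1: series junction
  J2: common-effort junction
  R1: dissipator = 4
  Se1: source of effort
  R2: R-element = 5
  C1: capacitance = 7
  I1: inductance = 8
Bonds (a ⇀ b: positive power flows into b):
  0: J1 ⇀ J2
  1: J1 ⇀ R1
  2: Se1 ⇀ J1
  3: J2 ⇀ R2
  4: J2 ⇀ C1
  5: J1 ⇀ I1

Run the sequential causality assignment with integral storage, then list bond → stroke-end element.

b0 stroke at J1
b1 stroke at J1
b2 stroke at J1
b3 stroke at R2
b4 stroke at J2
b5 stroke at I1

#2 stroke→J1  (Se1 (Se) sets effort on bond)
#4 stroke→J2  (C1 integral (e out))
#0 stroke→J1  (common-e at J2 fixed by 4)
#3 stroke→R2  (0-jn J2 has e-setter on 4)
#5 stroke→I1  (I1 outputs flow p/I1)
#1 stroke→J1  (J1 flow already set via bond 5)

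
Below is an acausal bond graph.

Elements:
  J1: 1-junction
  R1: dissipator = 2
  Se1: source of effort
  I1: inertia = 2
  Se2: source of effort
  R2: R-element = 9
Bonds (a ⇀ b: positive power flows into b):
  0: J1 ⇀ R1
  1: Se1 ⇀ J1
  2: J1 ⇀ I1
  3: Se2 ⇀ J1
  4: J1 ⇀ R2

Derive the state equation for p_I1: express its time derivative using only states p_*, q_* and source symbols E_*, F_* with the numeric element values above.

dp_I1/dt = E_Se1 + E_Se2 - 11*p_I1/2

β1 stroke→J1  (source Se1 imposes e)
β3 stroke→J1  (Se2: effort source, stroke at far end)
β2 stroke→I1  (I1: I, integral causality)
β0 stroke→J1  (common-f at J1 fixed by 2)
β4 stroke→J1  (J1: bond 2 brought flow, rest push out)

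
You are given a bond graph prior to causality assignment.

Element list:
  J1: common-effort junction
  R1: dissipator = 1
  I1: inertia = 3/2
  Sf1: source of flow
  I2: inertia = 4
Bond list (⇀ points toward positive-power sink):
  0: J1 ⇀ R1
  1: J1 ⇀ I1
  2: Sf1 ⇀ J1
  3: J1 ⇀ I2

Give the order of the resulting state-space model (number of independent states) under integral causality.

2  (I1, I2 all integral)

bond 2 |Sf1  (Sf1 (Sf) sets flow on bond)
bond 1 |I1  (I1 integral (f out))
bond 3 |I2  (I2: I, integral causality)
bond 0 |J1  (closing 0-jn rule on J1)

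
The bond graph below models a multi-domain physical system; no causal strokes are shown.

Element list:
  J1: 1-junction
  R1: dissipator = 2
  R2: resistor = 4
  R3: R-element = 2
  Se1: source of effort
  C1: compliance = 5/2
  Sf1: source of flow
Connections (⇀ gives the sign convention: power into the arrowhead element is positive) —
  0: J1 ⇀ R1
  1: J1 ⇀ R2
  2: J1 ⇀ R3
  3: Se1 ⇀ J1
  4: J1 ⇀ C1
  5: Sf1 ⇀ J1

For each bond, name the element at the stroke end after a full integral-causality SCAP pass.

β0 stroke at J1
β1 stroke at J1
β2 stroke at J1
β3 stroke at J1
β4 stroke at J1
β5 stroke at Sf1

#3 stroke at J1  (Se1: effort source, stroke at far end)
#5 stroke at Sf1  (Sf1 fixes flow; stroke at Sf1)
#0 stroke at J1  (1-jn J1 has f-setter on 5)
#1 stroke at J1  (1-jn J1 has f-setter on 5)
#2 stroke at J1  (J1: bond 5 brought flow, rest push out)
#4 stroke at J1  (J1: bond 5 brought flow, rest push out)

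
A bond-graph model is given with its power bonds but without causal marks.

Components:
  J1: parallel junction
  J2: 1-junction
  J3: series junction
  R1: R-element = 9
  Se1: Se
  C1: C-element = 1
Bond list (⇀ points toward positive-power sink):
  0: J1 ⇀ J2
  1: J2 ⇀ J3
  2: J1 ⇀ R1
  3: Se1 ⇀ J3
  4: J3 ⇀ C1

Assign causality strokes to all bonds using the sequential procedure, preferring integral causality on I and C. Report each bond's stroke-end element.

β3 |J3  (source Se1 imposes e)
β4 |J3  (prefer integral on C1)
β1 |J2  (J3: last free bond brings flow in)
β0 |J1  (J2: last free bond brings flow in)
β2 |R1  (common-e at J1 fixed by 0)

bond 0 stroke at J1
bond 1 stroke at J2
bond 2 stroke at R1
bond 3 stroke at J3
bond 4 stroke at J3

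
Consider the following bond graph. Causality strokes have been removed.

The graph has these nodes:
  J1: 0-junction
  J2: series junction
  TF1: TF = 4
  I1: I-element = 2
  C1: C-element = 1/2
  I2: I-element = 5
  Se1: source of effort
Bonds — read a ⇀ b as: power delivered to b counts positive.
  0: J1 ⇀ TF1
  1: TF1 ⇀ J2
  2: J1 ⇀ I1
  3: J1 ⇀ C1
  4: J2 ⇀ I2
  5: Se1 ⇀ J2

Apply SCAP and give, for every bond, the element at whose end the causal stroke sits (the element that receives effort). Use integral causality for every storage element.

#0 stroke at TF1
#1 stroke at J2
#2 stroke at I1
#3 stroke at J1
#4 stroke at I2
#5 stroke at J2

bond 5 stroke→J2  (source Se1 imposes e)
bond 2 stroke→I1  (I1 integral (f out))
bond 3 stroke→J1  (C1: C, integral causality)
bond 0 stroke→TF1  (J1: bond 3 brought effort, rest push out)
bond 1 stroke→J2  (through TF1, causality passes straight; one stroke at TF1)
bond 4 stroke→I2  (only one flow-in slot at J2)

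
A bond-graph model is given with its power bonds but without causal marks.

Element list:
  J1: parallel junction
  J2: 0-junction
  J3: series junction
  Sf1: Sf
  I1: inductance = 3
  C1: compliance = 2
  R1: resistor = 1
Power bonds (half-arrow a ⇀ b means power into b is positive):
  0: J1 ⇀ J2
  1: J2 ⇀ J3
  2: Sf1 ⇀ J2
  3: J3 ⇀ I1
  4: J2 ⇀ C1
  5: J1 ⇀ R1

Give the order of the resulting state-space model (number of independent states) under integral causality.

b2 stroke at Sf1  (Sf1 fixes flow; stroke at Sf1)
b3 stroke at I1  (I1 outputs flow p/I1)
b1 stroke at J3  (common-f at J3 fixed by 3)
b4 stroke at J2  (prefer integral on C1)
b0 stroke at J1  (common-e at J2 fixed by 4)
b5 stroke at R1  (0-jn J1 has e-setter on 0)

2  (C1, I1 all integral)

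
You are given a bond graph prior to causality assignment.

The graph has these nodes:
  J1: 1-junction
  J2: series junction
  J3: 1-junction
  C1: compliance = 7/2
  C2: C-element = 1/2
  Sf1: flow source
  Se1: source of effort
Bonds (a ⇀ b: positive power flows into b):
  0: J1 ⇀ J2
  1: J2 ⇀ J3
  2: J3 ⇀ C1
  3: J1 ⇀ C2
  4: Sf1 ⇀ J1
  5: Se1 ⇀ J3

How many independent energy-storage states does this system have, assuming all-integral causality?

bond 4 stroke→Sf1  (Sf1: flow source, stroke at near end)
bond 5 stroke→J3  (Se1 fixes effort; stroke away)
bond 0 stroke→J1  (J1: bond 4 brought flow, rest push out)
bond 3 stroke→J1  (common-f at J1 fixed by 4)
bond 1 stroke→J2  (common-f at J2 fixed by 0)
bond 2 stroke→J3  (common-f at J3 fixed by 1)

2  (C1, C2 all integral)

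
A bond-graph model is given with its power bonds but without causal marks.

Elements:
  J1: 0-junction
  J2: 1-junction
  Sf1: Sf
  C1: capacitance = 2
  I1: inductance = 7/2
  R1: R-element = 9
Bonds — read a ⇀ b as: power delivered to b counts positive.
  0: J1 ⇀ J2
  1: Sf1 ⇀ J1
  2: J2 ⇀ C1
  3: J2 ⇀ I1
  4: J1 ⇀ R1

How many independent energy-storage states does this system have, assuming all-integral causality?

b1 stroke→Sf1  (Sf1 fixes flow; stroke at Sf1)
b2 stroke→J2  (C1 outputs effort q/C1)
b3 stroke→I1  (prefer integral on I1)
b0 stroke→J2  (J2: bond 3 brought flow, rest push out)
b4 stroke→J1  (J1 needs exactly one e-in)

2  (C1, I1 all integral)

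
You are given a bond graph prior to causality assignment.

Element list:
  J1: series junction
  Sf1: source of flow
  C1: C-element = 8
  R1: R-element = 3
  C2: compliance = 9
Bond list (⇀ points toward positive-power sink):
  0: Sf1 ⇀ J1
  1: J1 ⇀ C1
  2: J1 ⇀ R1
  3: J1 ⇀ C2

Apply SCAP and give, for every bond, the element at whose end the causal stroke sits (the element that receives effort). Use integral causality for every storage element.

β0 →Sf1
β1 →J1
β2 →J1
β3 →J1

bond 0 stroke→Sf1  (Sf1: flow source, stroke at near end)
bond 1 stroke→J1  (1-jn J1 has f-setter on 0)
bond 2 stroke→J1  (J1 flow already set via bond 0)
bond 3 stroke→J1  (J1 flow already set via bond 0)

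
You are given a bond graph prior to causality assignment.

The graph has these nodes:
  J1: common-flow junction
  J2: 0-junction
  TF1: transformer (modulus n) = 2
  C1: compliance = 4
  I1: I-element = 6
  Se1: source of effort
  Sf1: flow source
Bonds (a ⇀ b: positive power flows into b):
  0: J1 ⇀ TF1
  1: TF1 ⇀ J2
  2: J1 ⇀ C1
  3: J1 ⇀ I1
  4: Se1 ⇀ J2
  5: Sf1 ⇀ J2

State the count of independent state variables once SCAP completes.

2  (C1, I1 all integral)

β4 |J2  (Se1 fixes effort; stroke away)
β5 |Sf1  (Sf1 fixes flow; stroke at Sf1)
β1 |TF1  (common-e at J2 fixed by 4)
β0 |J1  (TF TF1: opposite of bond 1)
β2 |J1  (prefer integral on C1)
β3 |I1  (J1 needs exactly one f-in)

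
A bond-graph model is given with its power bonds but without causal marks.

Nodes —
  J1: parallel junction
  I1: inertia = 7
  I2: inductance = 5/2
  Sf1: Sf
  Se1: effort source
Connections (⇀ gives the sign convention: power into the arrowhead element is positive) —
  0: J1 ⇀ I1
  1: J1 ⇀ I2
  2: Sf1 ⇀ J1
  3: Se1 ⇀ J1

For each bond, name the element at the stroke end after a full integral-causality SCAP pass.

β2 stroke→Sf1  (Sf1 (Sf) sets flow on bond)
β3 stroke→J1  (Se1 (Se) sets effort on bond)
β0 stroke→I1  (0-jn J1 has e-setter on 3)
β1 stroke→I2  (J1 effort already set via bond 3)

b0 stroke→I1
b1 stroke→I2
b2 stroke→Sf1
b3 stroke→J1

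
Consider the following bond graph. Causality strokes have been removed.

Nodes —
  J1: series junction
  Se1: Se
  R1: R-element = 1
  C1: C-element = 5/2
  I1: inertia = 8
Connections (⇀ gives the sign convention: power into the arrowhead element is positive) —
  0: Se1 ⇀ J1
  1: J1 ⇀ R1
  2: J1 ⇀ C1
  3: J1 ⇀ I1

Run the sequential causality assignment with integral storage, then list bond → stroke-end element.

#0 |J1  (Se1: effort source, stroke at far end)
#2 |J1  (C1 integral (e out))
#3 |I1  (I1 integral (f out))
#1 |J1  (common-f at J1 fixed by 3)

#0 stroke at J1
#1 stroke at J1
#2 stroke at J1
#3 stroke at I1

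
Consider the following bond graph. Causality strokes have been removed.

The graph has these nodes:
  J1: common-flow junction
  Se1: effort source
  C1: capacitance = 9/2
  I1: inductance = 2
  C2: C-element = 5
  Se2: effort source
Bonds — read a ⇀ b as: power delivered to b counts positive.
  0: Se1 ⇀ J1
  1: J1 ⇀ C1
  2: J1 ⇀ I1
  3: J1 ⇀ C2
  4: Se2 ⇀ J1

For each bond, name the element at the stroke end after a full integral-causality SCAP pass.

b0 |J1  (Se1: effort source, stroke at far end)
b4 |J1  (Se2 (Se) sets effort on bond)
b1 |J1  (C1: C, integral causality)
b2 |I1  (I1 integral (f out))
b3 |J1  (common-f at J1 fixed by 2)

bond 0 stroke at J1
bond 1 stroke at J1
bond 2 stroke at I1
bond 3 stroke at J1
bond 4 stroke at J1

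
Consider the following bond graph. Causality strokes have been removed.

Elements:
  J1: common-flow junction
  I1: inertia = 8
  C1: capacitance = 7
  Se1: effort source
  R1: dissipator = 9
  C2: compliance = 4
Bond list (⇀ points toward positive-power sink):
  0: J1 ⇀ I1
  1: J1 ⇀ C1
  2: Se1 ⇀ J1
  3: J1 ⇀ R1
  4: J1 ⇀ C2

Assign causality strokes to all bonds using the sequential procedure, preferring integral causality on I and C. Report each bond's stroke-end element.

b0 stroke at I1
b1 stroke at J1
b2 stroke at J1
b3 stroke at J1
b4 stroke at J1

b2 stroke→J1  (Se1 (Se) sets effort on bond)
b0 stroke→I1  (prefer integral on I1)
b1 stroke→J1  (common-f at J1 fixed by 0)
b3 stroke→J1  (common-f at J1 fixed by 0)
b4 stroke→J1  (J1: bond 0 brought flow, rest push out)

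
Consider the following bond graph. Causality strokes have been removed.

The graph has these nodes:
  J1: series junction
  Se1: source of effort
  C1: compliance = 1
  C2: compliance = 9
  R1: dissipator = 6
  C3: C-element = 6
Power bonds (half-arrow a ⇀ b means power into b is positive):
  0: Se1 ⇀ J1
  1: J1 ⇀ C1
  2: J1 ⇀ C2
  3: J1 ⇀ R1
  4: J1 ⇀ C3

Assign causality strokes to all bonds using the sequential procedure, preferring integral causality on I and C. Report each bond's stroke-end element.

bond 0 |J1
bond 1 |J1
bond 2 |J1
bond 3 |R1
bond 4 |J1

#0 stroke→J1  (Se1: effort source, stroke at far end)
#1 stroke→J1  (C1 outputs effort q/C1)
#2 stroke→J1  (C2 integral (e out))
#4 stroke→J1  (C3 integral (e out))
#3 stroke→R1  (only one flow-in slot at J1)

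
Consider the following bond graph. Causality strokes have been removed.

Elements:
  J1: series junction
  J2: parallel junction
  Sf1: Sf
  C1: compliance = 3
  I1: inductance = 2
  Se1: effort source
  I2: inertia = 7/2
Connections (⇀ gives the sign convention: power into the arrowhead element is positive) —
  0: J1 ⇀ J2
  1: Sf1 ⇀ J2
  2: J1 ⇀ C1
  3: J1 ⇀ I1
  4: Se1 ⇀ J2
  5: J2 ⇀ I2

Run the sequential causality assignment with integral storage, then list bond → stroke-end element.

β1 stroke at Sf1  (Sf1 (Sf) sets flow on bond)
β4 stroke at J2  (Se1: effort source, stroke at far end)
β0 stroke at J1  (J2 effort already set via bond 4)
β5 stroke at I2  (0-jn J2 has e-setter on 4)
β2 stroke at J1  (C1 integral (e out))
β3 stroke at I1  (J1 needs exactly one f-in)

#0 |J1
#1 |Sf1
#2 |J1
#3 |I1
#4 |J2
#5 |I2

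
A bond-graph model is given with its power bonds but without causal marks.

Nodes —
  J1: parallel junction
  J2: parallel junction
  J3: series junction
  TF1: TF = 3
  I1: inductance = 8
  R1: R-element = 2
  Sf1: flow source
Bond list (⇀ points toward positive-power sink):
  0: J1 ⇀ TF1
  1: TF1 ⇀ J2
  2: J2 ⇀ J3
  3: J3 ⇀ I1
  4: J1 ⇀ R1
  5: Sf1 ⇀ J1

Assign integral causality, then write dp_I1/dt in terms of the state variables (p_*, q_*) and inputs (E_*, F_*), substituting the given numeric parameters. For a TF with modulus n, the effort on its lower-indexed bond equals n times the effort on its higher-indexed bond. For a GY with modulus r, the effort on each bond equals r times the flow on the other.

dp_I1/dt = 2*F_Sf1/3 - p_I1/36

β5 stroke→Sf1  (Sf1 (Sf) sets flow on bond)
β3 stroke→I1  (I1 integral (f out))
β2 stroke→J3  (J3 flow already set via bond 3)
β1 stroke→J2  (closing 0-jn rule on J2)
β0 stroke→TF1  (through TF1, causality passes straight; one stroke at TF1)
β4 stroke→J1  (only one effort-in slot at J1)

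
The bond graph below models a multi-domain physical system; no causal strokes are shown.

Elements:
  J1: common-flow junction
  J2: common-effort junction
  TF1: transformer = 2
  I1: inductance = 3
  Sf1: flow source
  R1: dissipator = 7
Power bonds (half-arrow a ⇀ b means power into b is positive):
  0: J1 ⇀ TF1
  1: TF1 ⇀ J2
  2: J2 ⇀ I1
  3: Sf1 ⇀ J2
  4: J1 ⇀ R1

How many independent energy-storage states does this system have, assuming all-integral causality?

1  (I1 all integral)

b3 |Sf1  (Sf1: flow source, stroke at near end)
b2 |I1  (I1 integral (f out))
b1 |J2  (only one effort-in slot at J2)
b0 |TF1  (TF TF1: opposite of bond 1)
b4 |J1  (1-jn J1 has f-setter on 0)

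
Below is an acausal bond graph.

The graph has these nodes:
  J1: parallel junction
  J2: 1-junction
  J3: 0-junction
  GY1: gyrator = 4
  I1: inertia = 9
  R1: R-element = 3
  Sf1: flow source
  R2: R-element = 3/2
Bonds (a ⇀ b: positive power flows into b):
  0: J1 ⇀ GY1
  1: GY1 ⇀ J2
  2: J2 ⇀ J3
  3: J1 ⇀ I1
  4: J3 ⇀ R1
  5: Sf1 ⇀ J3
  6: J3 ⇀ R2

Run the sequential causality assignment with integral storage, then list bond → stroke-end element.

bond 5 stroke at Sf1  (source Sf1 imposes f)
bond 3 stroke at I1  (I1: I, integral causality)
bond 0 stroke at J1  (only one effort-in slot at J1)
bond 1 stroke at J2  (GY1 both-in/both-out from 0)
bond 2 stroke at J3  (closing 1-jn rule on J2)
bond 4 stroke at R1  (J3: bond 2 brought effort, rest push out)
bond 6 stroke at R2  (common-e at J3 fixed by 2)

β0 →J1
β1 →J2
β2 →J3
β3 →I1
β4 →R1
β5 →Sf1
β6 →R2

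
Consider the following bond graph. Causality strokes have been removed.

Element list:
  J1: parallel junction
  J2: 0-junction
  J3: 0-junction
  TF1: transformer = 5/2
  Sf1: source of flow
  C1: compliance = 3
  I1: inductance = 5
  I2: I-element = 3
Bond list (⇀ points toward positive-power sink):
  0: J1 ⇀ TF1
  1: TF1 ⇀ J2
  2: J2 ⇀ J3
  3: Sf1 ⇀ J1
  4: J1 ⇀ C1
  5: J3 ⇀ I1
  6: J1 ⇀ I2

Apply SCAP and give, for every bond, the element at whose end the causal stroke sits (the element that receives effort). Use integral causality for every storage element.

β0 stroke at TF1
β1 stroke at J2
β2 stroke at J3
β3 stroke at Sf1
β4 stroke at J1
β5 stroke at I1
β6 stroke at I2

#3 stroke at Sf1  (Sf1 fixes flow; stroke at Sf1)
#4 stroke at J1  (C1 integral (e out))
#0 stroke at TF1  (J1 effort already set via bond 4)
#6 stroke at I2  (0-jn J1 has e-setter on 4)
#1 stroke at J2  (TF1: transformer flips bond 0)
#2 stroke at J3  (0-jn J2 has e-setter on 1)
#5 stroke at I1  (J3 effort already set via bond 2)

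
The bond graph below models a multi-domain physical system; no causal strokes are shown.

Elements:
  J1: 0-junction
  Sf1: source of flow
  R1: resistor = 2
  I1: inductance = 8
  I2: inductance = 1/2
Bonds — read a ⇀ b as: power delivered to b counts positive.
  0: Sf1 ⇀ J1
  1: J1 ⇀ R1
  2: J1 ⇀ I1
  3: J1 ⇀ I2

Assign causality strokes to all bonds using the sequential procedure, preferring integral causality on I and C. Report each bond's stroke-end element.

bond 0 stroke at Sf1  (source Sf1 imposes f)
bond 2 stroke at I1  (I1 integral (f out))
bond 3 stroke at I2  (I2 integral (f out))
bond 1 stroke at J1  (only one effort-in slot at J1)

β0 stroke→Sf1
β1 stroke→J1
β2 stroke→I1
β3 stroke→I2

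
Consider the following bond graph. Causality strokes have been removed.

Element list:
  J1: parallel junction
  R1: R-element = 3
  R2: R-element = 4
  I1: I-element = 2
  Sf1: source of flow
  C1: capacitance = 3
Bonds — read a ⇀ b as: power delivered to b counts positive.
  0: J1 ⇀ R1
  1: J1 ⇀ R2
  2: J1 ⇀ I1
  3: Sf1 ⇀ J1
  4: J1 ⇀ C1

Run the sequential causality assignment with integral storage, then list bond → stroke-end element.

b0 |R1
b1 |R2
b2 |I1
b3 |Sf1
b4 |J1

β3 →Sf1  (Sf1 fixes flow; stroke at Sf1)
β2 →I1  (I1 outputs flow p/I1)
β4 →J1  (C1 integral (e out))
β0 →R1  (J1: bond 4 brought effort, rest push out)
β1 →R2  (common-e at J1 fixed by 4)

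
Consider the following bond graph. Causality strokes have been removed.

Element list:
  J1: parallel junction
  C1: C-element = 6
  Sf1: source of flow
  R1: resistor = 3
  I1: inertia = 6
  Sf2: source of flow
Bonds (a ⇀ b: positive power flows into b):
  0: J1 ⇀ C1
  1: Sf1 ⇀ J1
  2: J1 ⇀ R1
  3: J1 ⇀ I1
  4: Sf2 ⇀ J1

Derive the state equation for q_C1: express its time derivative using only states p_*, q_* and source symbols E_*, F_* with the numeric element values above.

β1 →Sf1  (Sf1 fixes flow; stroke at Sf1)
β4 →Sf2  (Sf2 (Sf) sets flow on bond)
β0 →J1  (C1: C, integral causality)
β2 →R1  (J1 effort already set via bond 0)
β3 →I1  (J1: bond 0 brought effort, rest push out)

dq_C1/dt = F_Sf1 + F_Sf2 - p_I1/6 - q_C1/18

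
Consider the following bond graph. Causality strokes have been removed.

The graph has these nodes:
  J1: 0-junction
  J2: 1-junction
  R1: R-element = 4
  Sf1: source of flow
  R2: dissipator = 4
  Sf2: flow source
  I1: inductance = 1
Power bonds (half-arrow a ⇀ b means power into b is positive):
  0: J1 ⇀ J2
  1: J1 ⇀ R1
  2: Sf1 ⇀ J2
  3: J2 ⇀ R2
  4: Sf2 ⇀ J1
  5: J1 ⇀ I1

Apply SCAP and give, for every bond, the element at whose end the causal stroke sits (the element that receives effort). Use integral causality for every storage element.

bond 2 stroke→Sf1  (Sf1 (Sf) sets flow on bond)
bond 4 stroke→Sf2  (Sf2: flow source, stroke at near end)
bond 0 stroke→J2  (common-f at J2 fixed by 2)
bond 3 stroke→J2  (1-jn J2 has f-setter on 2)
bond 5 stroke→I1  (I1 outputs flow p/I1)
bond 1 stroke→J1  (J1: last free bond brings effort in)

bond 0 |J2
bond 1 |J1
bond 2 |Sf1
bond 3 |J2
bond 4 |Sf2
bond 5 |I1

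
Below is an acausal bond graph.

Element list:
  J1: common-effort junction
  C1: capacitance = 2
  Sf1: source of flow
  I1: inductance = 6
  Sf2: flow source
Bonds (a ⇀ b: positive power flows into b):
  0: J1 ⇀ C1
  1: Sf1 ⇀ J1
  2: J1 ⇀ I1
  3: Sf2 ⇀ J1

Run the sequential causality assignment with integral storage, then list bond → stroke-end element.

β1 stroke→Sf1  (source Sf1 imposes f)
β3 stroke→Sf2  (Sf2 fixes flow; stroke at Sf2)
β0 stroke→J1  (prefer integral on C1)
β2 stroke→I1  (J1 effort already set via bond 0)

β0 →J1
β1 →Sf1
β2 →I1
β3 →Sf2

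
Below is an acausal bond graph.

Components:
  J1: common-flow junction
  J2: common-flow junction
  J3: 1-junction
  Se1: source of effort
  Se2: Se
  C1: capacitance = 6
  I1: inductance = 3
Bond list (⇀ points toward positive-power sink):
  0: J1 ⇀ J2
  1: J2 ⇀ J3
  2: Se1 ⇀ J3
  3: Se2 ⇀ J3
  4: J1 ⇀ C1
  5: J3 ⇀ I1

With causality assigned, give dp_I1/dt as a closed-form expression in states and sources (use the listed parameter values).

b2 |J3  (Se1: effort source, stroke at far end)
b3 |J3  (source Se2 imposes e)
b4 |J1  (prefer integral on C1)
b0 |J2  (J1 needs exactly one f-in)
b1 |J3  (J2 needs exactly one f-in)
b5 |I1  (only one flow-in slot at J3)

dp_I1/dt = E_Se1 + E_Se2 - q_C1/6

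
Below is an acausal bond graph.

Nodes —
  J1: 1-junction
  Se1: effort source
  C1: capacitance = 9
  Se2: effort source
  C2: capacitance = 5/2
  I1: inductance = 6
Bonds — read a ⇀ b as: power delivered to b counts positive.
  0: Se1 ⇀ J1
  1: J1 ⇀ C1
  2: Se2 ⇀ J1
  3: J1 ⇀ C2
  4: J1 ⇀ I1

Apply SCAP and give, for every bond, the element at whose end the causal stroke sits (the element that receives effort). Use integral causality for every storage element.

bond 0 →J1  (Se1 (Se) sets effort on bond)
bond 2 →J1  (source Se2 imposes e)
bond 1 →J1  (prefer integral on C1)
bond 3 →J1  (C2 outputs effort q/C2)
bond 4 →I1  (only one flow-in slot at J1)

β0 stroke at J1
β1 stroke at J1
β2 stroke at J1
β3 stroke at J1
β4 stroke at I1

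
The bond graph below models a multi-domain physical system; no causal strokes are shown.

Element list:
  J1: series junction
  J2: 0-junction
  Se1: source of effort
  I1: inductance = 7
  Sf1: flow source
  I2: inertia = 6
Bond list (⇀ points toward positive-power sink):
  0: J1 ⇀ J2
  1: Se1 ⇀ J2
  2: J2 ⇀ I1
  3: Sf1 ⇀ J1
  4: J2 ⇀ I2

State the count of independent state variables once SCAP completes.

bond 1 stroke→J2  (Se1 fixes effort; stroke away)
bond 3 stroke→Sf1  (Sf1 (Sf) sets flow on bond)
bond 0 stroke→J1  (J1: bond 3 brought flow, rest push out)
bond 2 stroke→I1  (0-jn J2 has e-setter on 1)
bond 4 stroke→I2  (common-e at J2 fixed by 1)

2  (I1, I2 all integral)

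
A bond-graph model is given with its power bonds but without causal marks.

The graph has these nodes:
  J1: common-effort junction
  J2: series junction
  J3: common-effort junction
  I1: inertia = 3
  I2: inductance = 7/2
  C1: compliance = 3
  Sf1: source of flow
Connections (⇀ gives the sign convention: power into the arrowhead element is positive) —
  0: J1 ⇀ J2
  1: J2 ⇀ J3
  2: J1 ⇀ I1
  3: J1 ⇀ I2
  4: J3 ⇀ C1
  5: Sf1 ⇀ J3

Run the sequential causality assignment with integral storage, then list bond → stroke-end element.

bond 0 stroke at J1
bond 1 stroke at J2
bond 2 stroke at I1
bond 3 stroke at I2
bond 4 stroke at J3
bond 5 stroke at Sf1

b5 stroke→Sf1  (Sf1 fixes flow; stroke at Sf1)
b2 stroke→I1  (I1 outputs flow p/I1)
b3 stroke→I2  (I2 outputs flow p/I2)
b0 stroke→J1  (J1: last free bond brings effort in)
b1 stroke→J2  (1-jn J2 has f-setter on 0)
b4 stroke→J3  (J3 needs exactly one e-in)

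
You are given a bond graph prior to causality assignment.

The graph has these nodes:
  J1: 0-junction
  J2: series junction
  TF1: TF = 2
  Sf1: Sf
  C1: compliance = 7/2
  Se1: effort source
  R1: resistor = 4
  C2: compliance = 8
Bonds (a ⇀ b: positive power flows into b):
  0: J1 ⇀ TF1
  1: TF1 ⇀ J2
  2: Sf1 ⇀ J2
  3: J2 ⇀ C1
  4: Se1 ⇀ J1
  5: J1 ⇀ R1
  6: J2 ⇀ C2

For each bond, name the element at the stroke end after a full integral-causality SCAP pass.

bond 0 stroke at TF1
bond 1 stroke at J2
bond 2 stroke at Sf1
bond 3 stroke at J2
bond 4 stroke at J1
bond 5 stroke at R1
bond 6 stroke at J2

#2 stroke at Sf1  (Sf1 fixes flow; stroke at Sf1)
#4 stroke at J1  (Se1 fixes effort; stroke away)
#0 stroke at TF1  (0-jn J1 has e-setter on 4)
#5 stroke at R1  (J1 effort already set via bond 4)
#1 stroke at J2  (common-f at J2 fixed by 2)
#3 stroke at J2  (J2 flow already set via bond 2)
#6 stroke at J2  (J2: bond 2 brought flow, rest push out)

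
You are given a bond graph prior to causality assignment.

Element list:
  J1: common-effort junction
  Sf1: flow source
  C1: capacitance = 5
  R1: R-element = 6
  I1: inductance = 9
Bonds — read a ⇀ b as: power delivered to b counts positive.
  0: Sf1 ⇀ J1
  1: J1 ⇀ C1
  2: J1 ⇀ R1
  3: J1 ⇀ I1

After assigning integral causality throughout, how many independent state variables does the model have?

β0 →Sf1  (Sf1 fixes flow; stroke at Sf1)
β1 →J1  (prefer integral on C1)
β2 →R1  (0-jn J1 has e-setter on 1)
β3 →I1  (0-jn J1 has e-setter on 1)

2  (C1, I1 all integral)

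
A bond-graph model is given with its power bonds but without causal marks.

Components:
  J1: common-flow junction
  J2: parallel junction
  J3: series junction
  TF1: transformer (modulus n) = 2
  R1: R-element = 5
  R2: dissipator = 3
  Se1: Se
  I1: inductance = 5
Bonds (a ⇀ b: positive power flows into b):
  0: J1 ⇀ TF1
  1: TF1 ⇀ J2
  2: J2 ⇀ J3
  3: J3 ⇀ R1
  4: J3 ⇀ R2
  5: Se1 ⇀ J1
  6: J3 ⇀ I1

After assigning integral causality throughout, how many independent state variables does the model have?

b5 stroke at J1  (Se1 fixes effort; stroke away)
b0 stroke at TF1  (J1 needs exactly one f-in)
b1 stroke at J2  (TF1 one-in-one-out from 0)
b2 stroke at J3  (0-jn J2 has e-setter on 1)
b6 stroke at I1  (I1 integral (f out))
b3 stroke at J3  (common-f at J3 fixed by 6)
b4 stroke at J3  (J3: bond 6 brought flow, rest push out)

1  (I1 all integral)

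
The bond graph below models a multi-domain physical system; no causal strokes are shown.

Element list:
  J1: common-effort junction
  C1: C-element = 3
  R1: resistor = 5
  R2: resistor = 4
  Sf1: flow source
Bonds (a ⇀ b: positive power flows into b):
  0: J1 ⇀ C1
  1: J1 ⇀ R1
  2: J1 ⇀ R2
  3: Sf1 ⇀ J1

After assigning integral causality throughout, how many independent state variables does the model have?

#3 stroke→Sf1  (Sf1: flow source, stroke at near end)
#0 stroke→J1  (C1: C, integral causality)
#1 stroke→R1  (common-e at J1 fixed by 0)
#2 stroke→R2  (common-e at J1 fixed by 0)

1  (C1 all integral)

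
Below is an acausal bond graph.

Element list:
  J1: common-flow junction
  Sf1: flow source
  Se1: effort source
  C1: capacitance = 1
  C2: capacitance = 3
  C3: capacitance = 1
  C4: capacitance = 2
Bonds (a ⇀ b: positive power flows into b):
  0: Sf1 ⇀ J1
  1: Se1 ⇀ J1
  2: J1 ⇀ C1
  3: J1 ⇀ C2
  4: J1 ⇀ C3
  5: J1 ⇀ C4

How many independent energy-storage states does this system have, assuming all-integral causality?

#0 stroke→Sf1  (Sf1 (Sf) sets flow on bond)
#1 stroke→J1  (Se1 (Se) sets effort on bond)
#2 stroke→J1  (common-f at J1 fixed by 0)
#3 stroke→J1  (J1 flow already set via bond 0)
#4 stroke→J1  (1-jn J1 has f-setter on 0)
#5 stroke→J1  (common-f at J1 fixed by 0)

4  (C1, C2, C3, C4 all integral)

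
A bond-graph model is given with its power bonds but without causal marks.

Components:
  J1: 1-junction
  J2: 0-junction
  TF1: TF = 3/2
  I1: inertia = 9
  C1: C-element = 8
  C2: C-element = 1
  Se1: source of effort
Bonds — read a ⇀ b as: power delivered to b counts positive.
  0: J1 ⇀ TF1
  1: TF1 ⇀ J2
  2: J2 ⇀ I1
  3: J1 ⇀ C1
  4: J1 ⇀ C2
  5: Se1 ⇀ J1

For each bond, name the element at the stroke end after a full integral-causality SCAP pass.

b0 stroke→TF1
b1 stroke→J2
b2 stroke→I1
b3 stroke→J1
b4 stroke→J1
b5 stroke→J1

bond 5 |J1  (Se1 (Se) sets effort on bond)
bond 2 |I1  (I1: I, integral causality)
bond 1 |J2  (J2: last free bond brings effort in)
bond 0 |TF1  (through TF1, causality passes straight; one stroke at TF1)
bond 3 |J1  (J1 flow already set via bond 0)
bond 4 |J1  (J1 flow already set via bond 0)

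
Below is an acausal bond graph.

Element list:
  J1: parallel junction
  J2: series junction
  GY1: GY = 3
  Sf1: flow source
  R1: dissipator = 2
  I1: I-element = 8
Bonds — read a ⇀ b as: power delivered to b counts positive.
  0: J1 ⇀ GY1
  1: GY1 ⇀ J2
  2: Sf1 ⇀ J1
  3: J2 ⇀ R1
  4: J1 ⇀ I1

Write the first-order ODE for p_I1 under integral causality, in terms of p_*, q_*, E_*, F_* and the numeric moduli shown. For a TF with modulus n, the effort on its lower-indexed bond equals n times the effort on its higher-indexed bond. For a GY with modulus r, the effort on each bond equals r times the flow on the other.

β2 stroke→Sf1  (Sf1 fixes flow; stroke at Sf1)
β4 stroke→I1  (I1: I, integral causality)
β0 stroke→J1  (only one effort-in slot at J1)
β1 stroke→J2  (through GY1, causality inverts; strokes same side of GY1)
β3 stroke→R1  (J2 needs exactly one f-in)

dp_I1/dt = 9*F_Sf1/2 - 9*p_I1/16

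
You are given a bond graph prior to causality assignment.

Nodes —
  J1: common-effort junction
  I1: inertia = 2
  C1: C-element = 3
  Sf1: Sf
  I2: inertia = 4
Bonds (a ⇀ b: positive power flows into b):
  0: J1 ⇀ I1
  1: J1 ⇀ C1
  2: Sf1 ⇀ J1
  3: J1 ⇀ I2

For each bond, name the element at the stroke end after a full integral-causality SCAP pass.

bond 0 stroke→I1
bond 1 stroke→J1
bond 2 stroke→Sf1
bond 3 stroke→I2

β2 →Sf1  (Sf1: flow source, stroke at near end)
β0 →I1  (prefer integral on I1)
β1 →J1  (C1: C, integral causality)
β3 →I2  (J1: bond 1 brought effort, rest push out)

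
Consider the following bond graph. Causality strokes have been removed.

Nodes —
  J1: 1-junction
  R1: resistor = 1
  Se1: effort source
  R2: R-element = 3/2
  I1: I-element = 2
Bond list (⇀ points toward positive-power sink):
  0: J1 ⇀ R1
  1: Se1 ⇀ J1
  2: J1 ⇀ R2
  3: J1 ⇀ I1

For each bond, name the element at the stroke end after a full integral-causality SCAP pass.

β1 →J1  (Se1: effort source, stroke at far end)
β3 →I1  (I1: I, integral causality)
β0 →J1  (1-jn J1 has f-setter on 3)
β2 →J1  (common-f at J1 fixed by 3)

bond 0 stroke→J1
bond 1 stroke→J1
bond 2 stroke→J1
bond 3 stroke→I1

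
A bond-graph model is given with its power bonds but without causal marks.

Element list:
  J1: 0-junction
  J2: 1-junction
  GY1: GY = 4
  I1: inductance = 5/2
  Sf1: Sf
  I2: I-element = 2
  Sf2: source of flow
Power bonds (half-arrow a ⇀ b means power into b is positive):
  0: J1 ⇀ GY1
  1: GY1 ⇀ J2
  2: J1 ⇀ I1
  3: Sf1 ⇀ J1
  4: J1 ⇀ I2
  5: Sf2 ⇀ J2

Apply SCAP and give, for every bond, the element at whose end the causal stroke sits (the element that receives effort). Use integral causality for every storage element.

β3 |Sf1  (Sf1 (Sf) sets flow on bond)
β5 |Sf2  (source Sf2 imposes f)
β1 |J2  (J2: bond 5 brought flow, rest push out)
β0 |J1  (GY1: gyrator matches bond 1)
β2 |I1  (common-e at J1 fixed by 0)
β4 |I2  (J1 effort already set via bond 0)

bond 0 |J1
bond 1 |J2
bond 2 |I1
bond 3 |Sf1
bond 4 |I2
bond 5 |Sf2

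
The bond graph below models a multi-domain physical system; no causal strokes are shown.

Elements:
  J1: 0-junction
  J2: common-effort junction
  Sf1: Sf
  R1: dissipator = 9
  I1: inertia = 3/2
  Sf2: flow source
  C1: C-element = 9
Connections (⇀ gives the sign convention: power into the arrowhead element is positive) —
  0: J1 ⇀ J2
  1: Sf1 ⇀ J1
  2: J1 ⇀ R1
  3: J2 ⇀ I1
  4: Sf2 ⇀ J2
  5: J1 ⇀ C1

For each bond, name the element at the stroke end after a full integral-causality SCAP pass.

bond 1 →Sf1  (Sf1 (Sf) sets flow on bond)
bond 4 →Sf2  (Sf2: flow source, stroke at near end)
bond 3 →I1  (I1 outputs flow p/I1)
bond 0 →J2  (J2: last free bond brings effort in)
bond 5 →J1  (prefer integral on C1)
bond 2 →R1  (J1: bond 5 brought effort, rest push out)

bond 0 →J2
bond 1 →Sf1
bond 2 →R1
bond 3 →I1
bond 4 →Sf2
bond 5 →J1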